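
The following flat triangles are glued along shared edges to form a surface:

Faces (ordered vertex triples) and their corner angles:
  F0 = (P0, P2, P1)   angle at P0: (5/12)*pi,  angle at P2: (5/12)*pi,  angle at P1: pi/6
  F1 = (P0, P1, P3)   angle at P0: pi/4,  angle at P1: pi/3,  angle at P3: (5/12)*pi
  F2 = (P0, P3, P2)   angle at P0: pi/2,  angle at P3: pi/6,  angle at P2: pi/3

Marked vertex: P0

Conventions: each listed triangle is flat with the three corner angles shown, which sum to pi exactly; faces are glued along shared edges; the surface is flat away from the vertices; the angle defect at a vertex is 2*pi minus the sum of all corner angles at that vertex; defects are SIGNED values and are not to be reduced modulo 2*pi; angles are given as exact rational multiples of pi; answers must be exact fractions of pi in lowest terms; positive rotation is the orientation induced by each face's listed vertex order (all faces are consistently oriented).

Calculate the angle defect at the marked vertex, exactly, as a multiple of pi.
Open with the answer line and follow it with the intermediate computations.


Answer: defect(P0) = (5/6)*pi

Sum of corner angles at P0: (7/6)*pi
defect = 2*pi - (7/6)*pi


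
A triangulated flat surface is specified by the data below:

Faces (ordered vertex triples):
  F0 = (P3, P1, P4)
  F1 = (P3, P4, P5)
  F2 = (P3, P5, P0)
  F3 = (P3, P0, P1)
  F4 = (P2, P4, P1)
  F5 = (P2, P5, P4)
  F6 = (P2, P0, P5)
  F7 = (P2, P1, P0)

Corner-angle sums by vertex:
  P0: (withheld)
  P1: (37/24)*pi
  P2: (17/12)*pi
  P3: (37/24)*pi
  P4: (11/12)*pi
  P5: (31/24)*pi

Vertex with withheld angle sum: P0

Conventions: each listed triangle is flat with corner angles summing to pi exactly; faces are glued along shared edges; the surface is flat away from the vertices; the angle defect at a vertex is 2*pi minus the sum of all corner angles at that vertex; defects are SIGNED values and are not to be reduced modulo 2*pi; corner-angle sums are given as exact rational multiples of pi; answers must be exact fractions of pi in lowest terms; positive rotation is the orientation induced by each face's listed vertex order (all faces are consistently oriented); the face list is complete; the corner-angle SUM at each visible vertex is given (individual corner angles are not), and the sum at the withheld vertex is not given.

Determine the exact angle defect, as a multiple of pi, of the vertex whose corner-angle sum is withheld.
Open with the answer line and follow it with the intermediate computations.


Answer: defect(P0) = (17/24)*pi

V = 6, E = 12, F = 8; chi = V - E + F = 2
Gauss-Bonnet: total defect = 2*pi*chi = 4*pi; visible defects sum to (79/24)*pi


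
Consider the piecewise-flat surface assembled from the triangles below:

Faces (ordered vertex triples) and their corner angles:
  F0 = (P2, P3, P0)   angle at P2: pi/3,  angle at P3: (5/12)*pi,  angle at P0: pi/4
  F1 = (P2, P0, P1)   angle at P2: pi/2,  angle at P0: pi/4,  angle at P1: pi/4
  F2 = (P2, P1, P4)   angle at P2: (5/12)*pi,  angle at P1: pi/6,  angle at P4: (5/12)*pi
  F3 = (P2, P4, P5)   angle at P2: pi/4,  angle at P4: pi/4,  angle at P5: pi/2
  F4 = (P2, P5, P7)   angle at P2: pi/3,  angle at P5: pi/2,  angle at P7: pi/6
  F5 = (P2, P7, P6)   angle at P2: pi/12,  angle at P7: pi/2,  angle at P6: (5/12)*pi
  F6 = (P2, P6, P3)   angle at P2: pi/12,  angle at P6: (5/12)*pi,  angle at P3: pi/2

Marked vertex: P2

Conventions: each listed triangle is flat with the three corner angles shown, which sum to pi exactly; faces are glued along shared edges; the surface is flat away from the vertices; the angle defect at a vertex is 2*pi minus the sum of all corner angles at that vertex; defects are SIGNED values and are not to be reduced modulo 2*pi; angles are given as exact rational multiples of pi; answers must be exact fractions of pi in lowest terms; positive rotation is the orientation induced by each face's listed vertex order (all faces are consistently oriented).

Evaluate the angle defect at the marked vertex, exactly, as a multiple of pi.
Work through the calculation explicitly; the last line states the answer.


Sum of corner angles at P2: 2*pi
defect = 2*pi - 2*pi

Answer: defect(P2) = 0


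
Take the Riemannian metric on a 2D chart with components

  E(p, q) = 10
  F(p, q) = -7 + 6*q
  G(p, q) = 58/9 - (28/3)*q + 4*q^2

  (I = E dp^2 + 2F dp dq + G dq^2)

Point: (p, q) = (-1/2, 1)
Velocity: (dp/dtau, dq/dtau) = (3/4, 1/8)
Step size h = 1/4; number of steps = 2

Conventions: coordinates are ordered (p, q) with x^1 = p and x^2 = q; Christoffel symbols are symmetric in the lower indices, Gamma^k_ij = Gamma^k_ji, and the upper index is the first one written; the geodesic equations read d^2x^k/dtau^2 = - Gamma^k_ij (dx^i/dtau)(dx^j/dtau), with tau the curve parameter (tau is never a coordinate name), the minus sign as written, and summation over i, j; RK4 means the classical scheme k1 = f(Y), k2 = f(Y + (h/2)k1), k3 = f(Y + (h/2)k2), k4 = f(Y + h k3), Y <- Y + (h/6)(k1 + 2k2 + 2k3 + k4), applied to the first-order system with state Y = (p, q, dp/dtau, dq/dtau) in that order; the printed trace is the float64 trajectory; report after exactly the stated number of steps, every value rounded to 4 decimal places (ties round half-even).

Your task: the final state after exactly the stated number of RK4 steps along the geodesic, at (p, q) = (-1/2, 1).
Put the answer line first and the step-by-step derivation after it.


Answer: p = -0.1262, q = 1.0626, dp/dtau = 0.7453, dq/dtau = 0.1254

f(Y) = (dp/dtau, dq/dtau, -Gamma^p_ij Y'^i Y'^j, -Gamma^q_ij Y'^i Y'^j) with the Gammas evaluated at the stage position; h = 0.250000; intermediate values shown to 6 dp
step 0: p = -0.5000, q = 1.0000, dp/dtau = 0.7500, dq/dtau = 0.1250
step 1:
  k1: at (p, q) = (-0.500000, 1.000000), (dp/dtau, dq/dtau) = (0.750000, 0.125000); Gamma_ppp = 0.000000, Gamma_ppq = 0.000000, Gamma_pqq = 0.593407, Gamma_qpp = 0.000000, Gamma_qpq = 0.000000, Gamma_qqq = -0.065934; k1 = (0.750000, 0.125000, -0.009272, 0.001030)
  k2: at (p, q) = (-0.406250, 1.015625), (dp/dtau, dq/dtau) = (0.748841, 0.125129); Gamma_ppp = 0.000000, Gamma_ppq = 0.000000, Gamma_pqq = 0.594574, Gamma_qpp = 0.000000, Gamma_qpq = 0.000000, Gamma_qqq = -0.059870; k2 = (0.748841, 0.125129, -0.009309, 0.000937)
  k3: at (p, q) = (-0.406395, 1.015641), (dp/dtau, dq/dtau) = (0.748836, 0.125117); Gamma_ppp = 0.000000, Gamma_ppq = 0.000000, Gamma_pqq = 0.594575, Gamma_qpp = 0.000000, Gamma_qpq = 0.000000, Gamma_qqq = -0.059864; k3 = (0.748836, 0.125117, -0.009308, 0.000937)
  k4: at (p, q) = (-0.312791, 1.031279), (dp/dtau, dq/dtau) = (0.747673, 0.125234); Gamma_ppp = 0.000000, Gamma_ppq = 0.000000, Gamma_pqq = 0.595633, Gamma_qpp = 0.000000, Gamma_qpq = 0.000000, Gamma_qqq = -0.053761; k4 = (0.747673, 0.125234, -0.009342, 0.000843)
  Y <- Y + (h/6)(k1 + 2k2 + 2k3 + k4): p = -0.3128, q = 1.0313, dp/dtau = 0.7477, dq/dtau = 0.1252
step 2:
  k1: at (p, q) = (-0.312791, 1.031280), (dp/dtau, dq/dtau) = (0.747673, 0.125234); Gamma_ppp = 0.000000, Gamma_ppq = 0.000000, Gamma_pqq = 0.595633, Gamma_qpp = 0.000000, Gamma_qpq = 0.000000, Gamma_qqq = -0.053760; k1 = (0.747673, 0.125234, -0.009342, 0.000843)
  k2: at (p, q) = (-0.219331, 1.046935), (dp/dtau, dq/dtau) = (0.746505, 0.125340); Gamma_ppp = 0.000000, Gamma_ppq = 0.000000, Gamma_pqq = 0.596579, Gamma_qpp = 0.000000, Gamma_qpq = 0.000000, Gamma_qqq = -0.047620; k2 = (0.746505, 0.125340, -0.009372, 0.000748)
  k3: at (p, q) = (-0.219477, 1.046948), (dp/dtau, dq/dtau) = (0.746501, 0.125328); Gamma_ppp = 0.000000, Gamma_ppq = 0.000000, Gamma_pqq = 0.596580, Gamma_qpp = 0.000000, Gamma_qpq = 0.000000, Gamma_qqq = -0.047615; k3 = (0.746501, 0.125328, -0.009371, 0.000748)
  k4: at (p, q) = (-0.126165, 1.062612), (dp/dtau, dq/dtau) = (0.745330, 0.125421); Gamma_ppp = 0.000000, Gamma_ppq = 0.000000, Gamma_pqq = 0.597413, Gamma_qpp = 0.000000, Gamma_qpq = 0.000000, Gamma_qqq = -0.041442; k4 = (0.745330, 0.125421, -0.009398, 0.000652)
  Y <- Y + (h/6)(k1 + 2k2 + 2k3 + k4): p = -0.1262, q = 1.0626, dp/dtau = 0.7453, dq/dtau = 0.1254


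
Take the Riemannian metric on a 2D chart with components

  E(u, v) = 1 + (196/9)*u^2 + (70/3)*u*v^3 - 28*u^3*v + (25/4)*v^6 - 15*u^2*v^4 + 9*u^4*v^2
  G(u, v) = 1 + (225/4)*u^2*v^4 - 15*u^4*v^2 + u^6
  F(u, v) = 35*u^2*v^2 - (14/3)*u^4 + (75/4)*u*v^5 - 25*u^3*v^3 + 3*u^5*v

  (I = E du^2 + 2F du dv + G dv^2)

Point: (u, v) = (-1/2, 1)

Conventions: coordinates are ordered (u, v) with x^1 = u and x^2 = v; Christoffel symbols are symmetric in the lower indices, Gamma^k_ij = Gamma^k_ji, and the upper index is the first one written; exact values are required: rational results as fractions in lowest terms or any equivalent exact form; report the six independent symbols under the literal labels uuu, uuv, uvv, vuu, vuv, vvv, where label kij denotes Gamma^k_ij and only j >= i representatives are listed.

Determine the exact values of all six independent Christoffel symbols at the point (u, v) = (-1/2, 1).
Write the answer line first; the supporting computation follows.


Answer: Gamma_uuu = -2576/8341, Gamma_uuv = -2268/8341, Gamma_uvv = 2520/8341, Gamma_vuu = -16008/8341, Gamma_vuv = -14094/8341, Gamma_vvv = 15660/8341

E = 193/144, F = 203/96, G = 905/64 at the point
E_u = -161/18, E_v = -63/8, F_u = -1523/48, F_v = -643/32, G_u = -783/16, G_v = 435/8
EG - F^2 = 8341/576;  g^inv = (576/8341) * [[905/64, -203/96], [-203/96, 193/144]]
first-kind symbols [ij,l] = (1/2)(d_i g_jl + d_j g_il - d_l g_ij): [uu,u] = E_u/2 = -161/36, [uu,v] = F_u - E_v/2 = -667/24, [uv,u] = E_v/2 = -63/16, [uv,v] = G_u/2 = -783/32, [vv,u] = F_v - G_u/2 = 35/8, [vv,v] = G_v/2 = 435/16
Gamma^u_ij = (G*[ij,u] - F*[ij,v])/(EG - F^2), Gamma^v_ij = (E*[ij,v] - F*[ij,u])/(EG - F^2)


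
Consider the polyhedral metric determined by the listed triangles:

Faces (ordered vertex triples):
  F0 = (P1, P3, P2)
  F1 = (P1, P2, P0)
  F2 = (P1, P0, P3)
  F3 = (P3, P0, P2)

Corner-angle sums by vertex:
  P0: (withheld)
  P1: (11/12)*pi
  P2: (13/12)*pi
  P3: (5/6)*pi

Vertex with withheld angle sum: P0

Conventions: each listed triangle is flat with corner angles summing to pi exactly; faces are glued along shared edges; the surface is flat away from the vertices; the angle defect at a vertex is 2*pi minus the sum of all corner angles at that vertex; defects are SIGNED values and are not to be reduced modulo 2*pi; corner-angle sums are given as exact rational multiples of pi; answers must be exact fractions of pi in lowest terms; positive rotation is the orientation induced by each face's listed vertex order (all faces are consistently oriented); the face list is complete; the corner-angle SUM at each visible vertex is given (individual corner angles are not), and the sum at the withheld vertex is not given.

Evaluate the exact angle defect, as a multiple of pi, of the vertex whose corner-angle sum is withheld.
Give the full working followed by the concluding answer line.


V = 4, E = 6, F = 4; chi = V - E + F = 2
Gauss-Bonnet: total defect = 2*pi*chi = 4*pi; visible defects sum to (19/6)*pi

Answer: defect(P0) = (5/6)*pi


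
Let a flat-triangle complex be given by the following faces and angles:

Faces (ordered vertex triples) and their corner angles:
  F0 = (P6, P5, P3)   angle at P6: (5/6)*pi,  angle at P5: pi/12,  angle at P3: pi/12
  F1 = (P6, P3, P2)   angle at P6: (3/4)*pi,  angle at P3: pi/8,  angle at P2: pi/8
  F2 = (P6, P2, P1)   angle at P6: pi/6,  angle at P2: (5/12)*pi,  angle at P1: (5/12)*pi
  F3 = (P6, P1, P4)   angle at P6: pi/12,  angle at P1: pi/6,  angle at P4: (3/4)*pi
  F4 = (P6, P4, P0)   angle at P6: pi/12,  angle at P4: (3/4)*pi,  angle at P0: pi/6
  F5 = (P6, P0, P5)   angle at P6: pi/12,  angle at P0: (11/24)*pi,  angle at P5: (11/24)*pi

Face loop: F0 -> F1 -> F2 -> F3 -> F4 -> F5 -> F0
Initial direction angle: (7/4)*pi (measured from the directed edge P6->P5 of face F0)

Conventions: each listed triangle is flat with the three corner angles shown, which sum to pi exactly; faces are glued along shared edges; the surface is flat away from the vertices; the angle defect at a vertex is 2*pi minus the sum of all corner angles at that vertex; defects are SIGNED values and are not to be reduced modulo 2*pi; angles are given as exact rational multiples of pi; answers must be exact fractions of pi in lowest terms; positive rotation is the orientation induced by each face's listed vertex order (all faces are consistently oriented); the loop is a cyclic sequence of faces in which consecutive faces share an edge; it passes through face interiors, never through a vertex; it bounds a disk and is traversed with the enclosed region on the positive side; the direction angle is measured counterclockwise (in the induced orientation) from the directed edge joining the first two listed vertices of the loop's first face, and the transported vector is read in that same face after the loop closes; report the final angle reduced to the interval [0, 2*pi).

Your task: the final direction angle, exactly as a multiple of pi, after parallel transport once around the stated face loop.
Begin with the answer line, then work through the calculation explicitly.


Answer: final direction angle = (7/4)*pi

enclosed vertex P6: corner angles sum to 2*pi, defect = 2*pi - 2*pi = 0
by Gauss-Bonnet the loop rotates the vector by the enclosed defect sum (positive orientation, mod 2*pi)
final angle = (7/4)*pi + 0 = (7/4)*pi (mod 2*pi)


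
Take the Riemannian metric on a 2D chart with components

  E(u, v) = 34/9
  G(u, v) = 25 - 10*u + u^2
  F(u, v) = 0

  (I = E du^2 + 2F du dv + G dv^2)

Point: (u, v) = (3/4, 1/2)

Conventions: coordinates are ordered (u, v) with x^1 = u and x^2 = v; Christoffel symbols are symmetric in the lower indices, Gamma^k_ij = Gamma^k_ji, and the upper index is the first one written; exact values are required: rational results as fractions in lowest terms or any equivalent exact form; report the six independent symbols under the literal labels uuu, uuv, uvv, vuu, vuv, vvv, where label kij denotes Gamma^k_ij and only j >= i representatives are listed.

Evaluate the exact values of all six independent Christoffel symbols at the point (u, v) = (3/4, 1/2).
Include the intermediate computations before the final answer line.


E = 34/9, F = 0, G = 289/16 at the point
E_u = 0, E_v = 0, F_u = 0, F_v = 0, G_u = -17/2, G_v = 0
EG - F^2 = 4913/72;  g^inv = (72/4913) * [[289/16, 0], [0, 34/9]]
first-kind symbols [ij,l] = (1/2)(d_i g_jl + d_j g_il - d_l g_ij): [uu,u] = E_u/2 = 0, [uu,v] = F_u - E_v/2 = 0, [uv,u] = E_v/2 = 0, [uv,v] = G_u/2 = -17/4, [vv,u] = F_v - G_u/2 = 17/4, [vv,v] = G_v/2 = 0
Gamma^u_ij = (G*[ij,u] - F*[ij,v])/(EG - F^2), Gamma^v_ij = (E*[ij,v] - F*[ij,u])/(EG - F^2)

Answer: Gamma_uuu = 0, Gamma_uuv = 0, Gamma_uvv = 9/8, Gamma_vuu = 0, Gamma_vuv = -4/17, Gamma_vvv = 0


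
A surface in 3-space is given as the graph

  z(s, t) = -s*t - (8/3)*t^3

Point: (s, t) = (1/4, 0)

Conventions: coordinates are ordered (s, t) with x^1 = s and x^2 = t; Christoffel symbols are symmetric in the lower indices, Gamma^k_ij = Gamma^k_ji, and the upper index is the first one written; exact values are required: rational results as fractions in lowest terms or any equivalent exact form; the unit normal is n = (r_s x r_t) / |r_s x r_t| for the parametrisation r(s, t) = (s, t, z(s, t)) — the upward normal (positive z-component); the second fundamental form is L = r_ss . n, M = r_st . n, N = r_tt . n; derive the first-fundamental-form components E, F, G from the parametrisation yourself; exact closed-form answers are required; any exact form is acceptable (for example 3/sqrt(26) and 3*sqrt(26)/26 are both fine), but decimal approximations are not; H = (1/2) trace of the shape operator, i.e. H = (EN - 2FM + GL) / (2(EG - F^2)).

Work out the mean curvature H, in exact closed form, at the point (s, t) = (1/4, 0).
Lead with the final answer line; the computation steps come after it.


Answer: H = 0

z_s = 0, z_t = -1/4, z_ss = 0, z_st = -1, z_tt = 0
E = 1, F = 0, G = 17/16; answer radicand W^2 = 17/16
unnormalised second-form numerators: l = 0, m = -1, n = 0; L = l/sqrt(17/16), and similarly M = m/sqrt(W^2), N = n/sqrt(W^2)
H = (E*n - 2*F*m + G*l) / (2*(EG - F^2)*sqrt(W^2)); E*n - 2*F*m + G*l = 0, EG - F^2 = 17/16, so H = (0)/sqrt(17/16)


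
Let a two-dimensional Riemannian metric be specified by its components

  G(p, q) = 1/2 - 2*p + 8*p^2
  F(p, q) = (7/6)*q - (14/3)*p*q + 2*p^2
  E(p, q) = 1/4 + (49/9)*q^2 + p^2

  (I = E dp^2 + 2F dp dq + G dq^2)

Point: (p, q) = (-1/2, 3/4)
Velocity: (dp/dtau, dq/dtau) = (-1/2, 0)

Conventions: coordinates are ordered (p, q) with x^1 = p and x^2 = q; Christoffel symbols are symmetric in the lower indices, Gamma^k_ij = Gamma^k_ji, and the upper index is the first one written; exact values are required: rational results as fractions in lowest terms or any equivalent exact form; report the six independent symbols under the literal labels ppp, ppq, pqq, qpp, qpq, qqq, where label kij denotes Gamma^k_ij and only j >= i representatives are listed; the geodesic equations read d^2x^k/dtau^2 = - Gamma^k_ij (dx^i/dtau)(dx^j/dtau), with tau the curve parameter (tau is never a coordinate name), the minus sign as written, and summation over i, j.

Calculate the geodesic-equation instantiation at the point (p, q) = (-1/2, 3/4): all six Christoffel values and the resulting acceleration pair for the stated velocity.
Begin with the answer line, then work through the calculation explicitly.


Answer: Gamma_ppp = 5414/519, Gamma_ppq = 5744/519, Gamma_pqq = 1904/173, Gamma_qpp = -2085/173, Gamma_qpq = -5870/519, Gamma_qqq = -1700/173; accelerations (d^2p/dtau^2, d^2q/dtau^2) = (-2707/1038, 2085/692)

E = 57/16, F = 25/8, G = 7/2 at the point
E_p = -1, E_q = 49/6, F_p = -11/2, F_q = 7/2, G_p = -10, G_q = 0
EG - F^2 = 173/64;  g^inv = (64/173) * [[7/2, -25/8], [-25/8, 57/16]]
first-kind symbols [ij,l] = (1/2)(d_i g_jl + d_j g_il - d_l g_ij): [pp,p] = E_p/2 = -1/2, [pp,q] = F_p - E_q/2 = -115/12, [pq,p] = E_q/2 = 49/12, [pq,q] = G_p/2 = -5, [qq,p] = F_q - G_p/2 = 17/2, [qq,q] = G_q/2 = 0
Gamma^p_ij = (G*[ij,p] - F*[ij,q])/(EG - F^2), Gamma^q_ij = (E*[ij,q] - F*[ij,p])/(EG - F^2)
Gamma_ppp = 5414/519, Gamma_ppq = 5744/519, Gamma_pqq = 1904/173, Gamma_qpp = -2085/173, Gamma_qpq = -5870/519, Gamma_qqq = -1700/173
d^2p/dtau^2 = -(Gamma_ppp*(-1/2)^2 + 2*Gamma_ppq*(-1/2)*(0) + Gamma_pqq*(0)^2) = -2707/1038
d^2q/dtau^2 = -(Gamma_qpp*(-1/2)^2 + 2*Gamma_qpq*(-1/2)*(0) + Gamma_qqq*(0)^2) = 2085/692


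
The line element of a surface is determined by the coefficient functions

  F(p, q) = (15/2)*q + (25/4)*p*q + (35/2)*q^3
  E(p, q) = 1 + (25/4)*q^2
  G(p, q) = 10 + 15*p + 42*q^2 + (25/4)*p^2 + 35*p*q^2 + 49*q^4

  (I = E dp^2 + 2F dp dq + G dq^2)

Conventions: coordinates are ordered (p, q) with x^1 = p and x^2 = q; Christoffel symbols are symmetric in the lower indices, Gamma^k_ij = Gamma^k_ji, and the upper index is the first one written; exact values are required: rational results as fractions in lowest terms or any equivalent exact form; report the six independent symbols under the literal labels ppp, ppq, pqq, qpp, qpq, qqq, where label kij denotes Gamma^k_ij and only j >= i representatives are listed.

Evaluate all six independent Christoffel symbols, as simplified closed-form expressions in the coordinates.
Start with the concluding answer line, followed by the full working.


Answer: Gamma_ppp = 0, Gamma_ppq = 25*q/(25*p^2 + 140*p*q^2 + 60*p + 196*q^4 + 193*q^2 + 40), Gamma_pqq = 140*q^2/(25*p^2 + 140*p*q^2 + 60*p + 196*q^4 + 193*q^2 + 40), Gamma_qpp = 0, Gamma_qpq = (25*p + 70*q^2 + 30)/(25*p^2 + 140*p*q^2 + 60*p + 196*q^4 + 193*q^2 + 40), Gamma_qqq = (140*p*q + 392*q^3 + 168*q)/(25*p^2 + 140*p*q^2 + 60*p + 196*q^4 + 193*q^2 + 40)

E = 1 + (25/4)*q^2; F = (15/2)*q + (25/4)*p*q + (35/2)*q^3; G = 10 + 15*p + 42*q^2 + (25/4)*p^2 + 35*p*q^2 + 49*q^4
Gamma^k_ij = (1/2) g^{kl} (d_i g_jl + d_j g_il - d_l g_ij), with g^inv = (1/(EG-F^2)) [[G, -F], [-F, E]]
first partials: E_p = 0, E_q = (25/2)*q, F_p = (25/4)*q, F_q = 15/2 + (25/4)*p + (105/2)*q^2, G_p = 15 + (25/2)*p + 35*q^2, G_q = 84*q + 70*p*q + 196*q^3
D = EG - F^2 = 10 + 15*p + (193/4)*q^2 + (25/4)*p^2 + 35*p*q^2 + 49*q^4
expanded: Gamma^p_pp = (G E_p - 2F F_p + F E_q)/(2D), Gamma^p_pq = (G E_q - F G_p)/(2D), Gamma^p_qq = (2G F_q - G G_p - F G_q)/(2D), Gamma^q_pp = (2E F_p - E E_q - F E_p)/(2D), Gamma^q_pq = (E G_p - F E_q)/(2D), Gamma^q_qq = (E G_q - 2F F_q + F G_p)/(2D); substitute and cancel common factors


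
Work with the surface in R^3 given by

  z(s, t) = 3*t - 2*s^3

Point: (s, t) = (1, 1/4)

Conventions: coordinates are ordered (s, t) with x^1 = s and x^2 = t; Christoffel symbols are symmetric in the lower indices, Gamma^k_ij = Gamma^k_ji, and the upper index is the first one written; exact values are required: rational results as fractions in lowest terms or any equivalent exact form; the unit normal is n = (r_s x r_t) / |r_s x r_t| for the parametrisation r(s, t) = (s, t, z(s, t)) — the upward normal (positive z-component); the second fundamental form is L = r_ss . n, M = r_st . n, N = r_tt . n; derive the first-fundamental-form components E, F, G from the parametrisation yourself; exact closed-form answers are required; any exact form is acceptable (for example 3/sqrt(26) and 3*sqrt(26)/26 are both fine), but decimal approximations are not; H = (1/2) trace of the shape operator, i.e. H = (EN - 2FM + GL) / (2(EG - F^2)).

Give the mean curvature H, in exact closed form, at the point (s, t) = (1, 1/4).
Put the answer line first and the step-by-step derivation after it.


Answer: H = -15*sqrt(46)/529

z_s = -6, z_t = 3, z_ss = -12, z_st = 0, z_tt = 0
E = 37, F = -18, G = 10; answer radicand W^2 = 46
unnormalised second-form numerators: l = -12, m = 0, n = 0; L = l/sqrt(46), and similarly M = m/sqrt(W^2), N = n/sqrt(W^2)
H = (E*n - 2*F*m + G*l) / (2*(EG - F^2)*sqrt(W^2)); E*n - 2*F*m + G*l = -120, EG - F^2 = 46, so H = (-30/23)/sqrt(46)


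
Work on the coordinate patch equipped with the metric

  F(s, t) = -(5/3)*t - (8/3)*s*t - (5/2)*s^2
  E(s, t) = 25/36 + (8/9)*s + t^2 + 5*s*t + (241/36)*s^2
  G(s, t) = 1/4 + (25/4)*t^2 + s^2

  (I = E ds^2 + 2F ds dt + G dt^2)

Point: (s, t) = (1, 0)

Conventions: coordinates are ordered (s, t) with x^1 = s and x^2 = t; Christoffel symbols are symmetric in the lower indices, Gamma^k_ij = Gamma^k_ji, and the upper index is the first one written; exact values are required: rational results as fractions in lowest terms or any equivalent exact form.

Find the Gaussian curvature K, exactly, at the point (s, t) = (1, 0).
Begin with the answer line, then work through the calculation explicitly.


Answer: K = -222588/87025

E = 149/18, F = -5/2, G = 5/4, EG - F^2 = 295/72 at the point
E_s = 257/18, E_t = 5, F_s = -5, F_t = -13/3, G_s = 2, G_t = 0
E_tt = 2, F_st = -8/3, G_ss = 2
Evaluate Brioschi's two determinant matrices M1, M2 and divide by (EG - F^2)^2.
M1 = [[-E_tt/2 + F_st - G_ss/2, E_s/2, F_s - E_t/2], [F_t - G_s/2, E, F], [G_t/2, F, G]] = [[-14/3, 257/36, -15/2], [-16/3, 149/18, -5/2], [0, -5/2, 5/4]]; det M1 = -2575/36
M2 = [[0, E_t/2, G_s/2], [E_t/2, E, F], [G_s/2, F, G]] = [[0, 5/2, 1], [5/2, 149/18, -5/2], [1, -5/2, 5/4]]; det M2 = -4117/144
det M1 - det M2 = -687/16; K = -687/16 / (295/72)^2 = -222588/87025


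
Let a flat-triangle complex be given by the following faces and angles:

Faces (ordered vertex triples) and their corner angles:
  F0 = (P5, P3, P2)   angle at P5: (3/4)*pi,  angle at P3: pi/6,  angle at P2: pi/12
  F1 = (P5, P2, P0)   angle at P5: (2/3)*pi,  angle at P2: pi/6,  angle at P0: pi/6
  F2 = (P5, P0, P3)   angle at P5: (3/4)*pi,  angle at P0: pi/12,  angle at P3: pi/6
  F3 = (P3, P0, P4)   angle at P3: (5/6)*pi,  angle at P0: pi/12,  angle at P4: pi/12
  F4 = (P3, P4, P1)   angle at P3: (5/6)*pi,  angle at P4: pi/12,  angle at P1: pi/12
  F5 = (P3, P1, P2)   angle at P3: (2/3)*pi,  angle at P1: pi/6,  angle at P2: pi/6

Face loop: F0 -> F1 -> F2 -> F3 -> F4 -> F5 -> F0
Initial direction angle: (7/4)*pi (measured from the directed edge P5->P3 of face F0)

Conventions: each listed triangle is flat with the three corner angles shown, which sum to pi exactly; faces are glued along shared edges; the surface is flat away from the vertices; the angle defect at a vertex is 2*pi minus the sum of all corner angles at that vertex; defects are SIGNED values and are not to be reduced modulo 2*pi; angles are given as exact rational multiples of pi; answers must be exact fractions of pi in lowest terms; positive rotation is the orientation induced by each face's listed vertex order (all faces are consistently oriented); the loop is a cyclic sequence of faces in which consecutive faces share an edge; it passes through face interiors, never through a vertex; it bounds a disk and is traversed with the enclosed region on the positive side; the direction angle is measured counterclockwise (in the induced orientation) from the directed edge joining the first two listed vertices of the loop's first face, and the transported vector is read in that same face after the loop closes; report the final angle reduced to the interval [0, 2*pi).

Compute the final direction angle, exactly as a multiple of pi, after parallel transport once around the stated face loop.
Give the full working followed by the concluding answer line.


enclosed vertex P3: corner angles sum to (8/3)*pi, defect = 2*pi - (8/3)*pi = (-2/3)*pi
enclosed vertex P5: corner angles sum to (13/6)*pi, defect = 2*pi - (13/6)*pi = -pi/6
adding the enclosed defects to the starting angle (mod 2*pi, induced orientation) gives the holonomy
final angle = (7/4)*pi - (5/6)*pi = (11/12)*pi (mod 2*pi)

Answer: final direction angle = (11/12)*pi


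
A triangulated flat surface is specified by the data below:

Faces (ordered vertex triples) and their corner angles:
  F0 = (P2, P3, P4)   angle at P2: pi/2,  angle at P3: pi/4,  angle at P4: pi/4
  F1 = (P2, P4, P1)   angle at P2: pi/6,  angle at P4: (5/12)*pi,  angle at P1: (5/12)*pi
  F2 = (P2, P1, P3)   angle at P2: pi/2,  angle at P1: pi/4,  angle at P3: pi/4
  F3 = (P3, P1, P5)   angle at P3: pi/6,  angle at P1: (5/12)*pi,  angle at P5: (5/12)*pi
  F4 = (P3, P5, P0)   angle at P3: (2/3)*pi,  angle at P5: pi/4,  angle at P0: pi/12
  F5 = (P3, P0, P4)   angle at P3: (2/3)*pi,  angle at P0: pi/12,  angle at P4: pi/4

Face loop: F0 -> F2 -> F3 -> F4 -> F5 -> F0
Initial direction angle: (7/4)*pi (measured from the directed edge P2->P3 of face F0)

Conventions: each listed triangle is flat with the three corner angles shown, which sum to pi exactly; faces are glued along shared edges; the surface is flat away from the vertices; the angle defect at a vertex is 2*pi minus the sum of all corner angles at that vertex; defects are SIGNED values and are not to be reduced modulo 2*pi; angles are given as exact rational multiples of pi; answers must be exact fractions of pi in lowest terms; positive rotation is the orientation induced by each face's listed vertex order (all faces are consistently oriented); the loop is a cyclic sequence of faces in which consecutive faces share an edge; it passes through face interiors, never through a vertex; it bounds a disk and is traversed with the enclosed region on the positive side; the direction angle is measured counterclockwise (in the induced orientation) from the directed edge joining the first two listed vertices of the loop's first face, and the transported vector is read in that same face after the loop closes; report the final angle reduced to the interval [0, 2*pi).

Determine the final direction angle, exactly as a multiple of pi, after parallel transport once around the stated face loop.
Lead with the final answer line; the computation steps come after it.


Answer: final direction angle = (7/4)*pi

enclosed vertex P3: corner angles sum to 2*pi, defect = 2*pi - 2*pi = 0
the final direction is the initial angle plus the enclosed defects, taken mod 2*pi in the induced orientation
final angle = (7/4)*pi + 0 = (7/4)*pi (mod 2*pi)


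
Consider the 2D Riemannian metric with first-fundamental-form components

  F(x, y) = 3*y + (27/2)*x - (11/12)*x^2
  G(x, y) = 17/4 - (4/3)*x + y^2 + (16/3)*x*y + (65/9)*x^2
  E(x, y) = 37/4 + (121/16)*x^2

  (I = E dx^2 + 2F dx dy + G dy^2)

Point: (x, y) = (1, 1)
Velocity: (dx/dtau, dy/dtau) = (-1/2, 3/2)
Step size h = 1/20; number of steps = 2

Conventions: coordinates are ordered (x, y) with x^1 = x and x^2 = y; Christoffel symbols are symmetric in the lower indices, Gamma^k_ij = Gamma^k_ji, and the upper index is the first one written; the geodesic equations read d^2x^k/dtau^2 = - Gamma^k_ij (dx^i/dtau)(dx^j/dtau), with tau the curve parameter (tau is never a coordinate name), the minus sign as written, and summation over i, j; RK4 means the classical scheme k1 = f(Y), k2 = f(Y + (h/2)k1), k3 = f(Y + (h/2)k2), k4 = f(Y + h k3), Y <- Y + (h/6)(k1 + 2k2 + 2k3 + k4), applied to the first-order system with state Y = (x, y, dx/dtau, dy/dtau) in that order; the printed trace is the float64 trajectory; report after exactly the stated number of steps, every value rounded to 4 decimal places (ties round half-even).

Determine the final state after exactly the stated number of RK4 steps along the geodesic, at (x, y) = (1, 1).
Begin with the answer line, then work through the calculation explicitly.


Answer: x = 0.9753, y = 1.1263, dx/dtau = 0.0186, dy/dtau = 1.0102

f(Y) = (dx/dtau, dy/dtau, -Gamma^x_ij Y'^i Y'^j, -Gamma^y_ij Y'^i Y'^j) with the Gammas evaluated at the stage position; h = 0.050000; intermediate values shown to 6 dp
step 0: x = 1.0000, y = 1.0000, dx/dtau = -0.5000, dy/dtau = 1.5000
step 1:
  k1: at (x, y) = (1.000000, 1.000000), (dx/dtau, dy/dtau) = (-0.500000, 1.500000); Gamma_xxx = -1.678479, Gamma_xxy = -4.214585, Gamma_xyy = -4.681454, Gamma_yxx = 2.296166, Gamma_yxy = 4.547019, Gamma_yyy = 4.651426; k1 = (-0.500000, 1.500000, 4.631014, -4.219223)
  k2: at (x, y) = (0.987500, 1.037500), (dx/dtau, dy/dtau) = (-0.384225, 1.394519); Gamma_xxx = -1.782024, Gamma_xxy = -4.378582, Gamma_xyy = -4.880527, Gamma_yxx = 2.385452, Gamma_yxy = 4.681217, Gamma_yyy = 4.817083; k2 = (-0.384225, 1.394519, 5.061998, -4.703394)
  k3: at (x, y) = (0.990394, 1.034863), (dx/dtau, dy/dtau) = (-0.373450, 1.382415); Gamma_xxx = -1.744546, Gamma_xxy = -4.329487, Gamma_xyy = -4.829078, Gamma_yxx = 2.347736, Gamma_yxy = 4.633061, Gamma_yyy = 4.766687; k3 = (-0.373450, 1.382415, 5.001709, -4.653151)
  k4: at (x, y) = (0.981327, 1.069121), (dx/dtau, dy/dtau) = (-0.249915, 1.267342); Gamma_xxx = -1.806848, Gamma_xxy = -4.439849, Gamma_xyy = -4.973272, Gamma_yxx = 2.394819, Gamma_yxy = 4.713605, Gamma_yyy = 4.877178; k4 = (-0.249915, 1.267342, 5.288262, -4.997231)
  Y <- Y + (h/6)(k1 + 2k2 + 2k3 + k4): x = 0.9811, y = 1.0693, dx/dtau = -0.2496, dy/dtau = 1.2673
step 2:
  k1: at (x, y) = (0.981123, 1.069343), (dx/dtau, dy/dtau) = (-0.249611, 1.267254); Gamma_xxx = -1.809490, Gamma_xxy = -4.443354, Gamma_xyy = -4.977005, Gamma_yxx = 2.397438, Gamma_yxy = 4.716982, Gamma_yyy = 4.880768; k1 = (-0.249611, 1.267254, 5.294427, -5.003401)
  k2: at (x, y) = (0.974883, 1.101025), (dx/dtau, dy/dtau) = (-0.117250, 1.142169); Gamma_xxx = -1.836097, Gamma_xxy = -4.507397, Gamma_xyy = -5.073560, Gamma_yxx = 2.408366, Gamma_yxy = 4.751538, Gamma_yyy = 4.943679; k2 = (-0.117250, 1.142169, 5.436695, -5.209736)
  k3: at (x, y) = (0.978192, 1.097898), (dx/dtau, dy/dtau) = (-0.113694, 1.137010); Gamma_xxx = -1.792105, Gamma_xxy = -4.449275, Gamma_xyy = -5.011818, Gamma_yxx = 2.364760, Gamma_yxy = 4.695371, Gamma_yyy = 4.884106; k3 = (-0.113694, 1.137010, 5.352084, -5.130755)
  k4: at (x, y) = (0.975438, 1.126194), (dx/dtau, dy/dtau) = (0.017993, 1.010716); Gamma_xxx = -1.772996, Gamma_xxy = -4.452597, Gamma_xyy = -5.043900, Gamma_yxx = 2.330790, Gamma_yxy = 4.671539, Gamma_yyy = 4.884809; k4 = (0.017993, 1.010716, 5.315105, -5.160730)
  Y <- Y + (h/6)(k1 + 2k2 + 2k3 + k4): x = 0.9753, y = 1.1263, dx/dtau = 0.0186, dy/dtau = 1.0102


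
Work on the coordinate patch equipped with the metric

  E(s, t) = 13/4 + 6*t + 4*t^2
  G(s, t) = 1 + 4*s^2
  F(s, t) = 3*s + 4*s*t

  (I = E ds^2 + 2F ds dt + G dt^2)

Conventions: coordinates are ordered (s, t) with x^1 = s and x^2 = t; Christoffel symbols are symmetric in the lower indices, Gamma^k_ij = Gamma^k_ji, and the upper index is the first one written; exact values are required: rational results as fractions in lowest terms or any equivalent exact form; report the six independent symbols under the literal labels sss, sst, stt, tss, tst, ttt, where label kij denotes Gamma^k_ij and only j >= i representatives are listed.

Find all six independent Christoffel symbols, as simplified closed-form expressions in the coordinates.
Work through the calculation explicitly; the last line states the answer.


E = 13/4 + 6*t + 4*t^2; F = 3*s + 4*s*t; G = 1 + 4*s^2
Gamma^k_ij = (1/2) g^{kl} (d_i g_jl + d_j g_il - d_l g_ij), with g^inv = (1/(EG-F^2)) [[G, -F], [-F, E]]
first partials: E_s = 0, E_t = 6 + 8*t, F_s = 3 + 4*t, F_t = 4*s, G_s = 8*s, G_t = 0
D = EG - F^2 = 13/4 + 6*t + 4*t^2 + 4*s^2
expanded: Gamma^s_ss = (G E_s - 2F F_s + F E_t)/(2D), Gamma^s_st = (G E_t - F G_s)/(2D), Gamma^s_tt = (2G F_t - G G_s - F G_t)/(2D), Gamma^t_ss = (2E F_s - E E_t - F E_s)/(2D), Gamma^t_st = (E G_s - F E_t)/(2D), Gamma^t_tt = (E G_t - 2F F_t + F G_s)/(2D); substitute and cancel common factors

Answer: Gamma_sss = 0, Gamma_sst = (16*t + 12)/(16*s^2 + 16*t^2 + 24*t + 13), Gamma_stt = 0, Gamma_tss = 0, Gamma_tst = 16*s/(16*s^2 + 16*t^2 + 24*t + 13), Gamma_ttt = 0


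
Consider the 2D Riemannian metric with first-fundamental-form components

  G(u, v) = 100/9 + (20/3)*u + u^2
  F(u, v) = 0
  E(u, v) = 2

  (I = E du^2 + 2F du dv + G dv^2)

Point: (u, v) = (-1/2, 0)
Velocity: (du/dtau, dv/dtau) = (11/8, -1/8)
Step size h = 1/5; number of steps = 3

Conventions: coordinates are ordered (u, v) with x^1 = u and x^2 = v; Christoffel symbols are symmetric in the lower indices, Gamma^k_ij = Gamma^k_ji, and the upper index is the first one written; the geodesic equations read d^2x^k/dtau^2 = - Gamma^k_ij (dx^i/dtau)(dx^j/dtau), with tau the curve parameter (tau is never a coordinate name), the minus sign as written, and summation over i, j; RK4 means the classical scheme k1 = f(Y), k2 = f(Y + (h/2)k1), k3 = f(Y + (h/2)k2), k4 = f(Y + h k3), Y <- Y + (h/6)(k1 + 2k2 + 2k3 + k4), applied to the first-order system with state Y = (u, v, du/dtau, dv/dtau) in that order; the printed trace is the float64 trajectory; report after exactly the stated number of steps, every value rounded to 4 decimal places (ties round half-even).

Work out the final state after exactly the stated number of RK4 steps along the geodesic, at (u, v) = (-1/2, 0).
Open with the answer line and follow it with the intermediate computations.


Answer: u = 0.3281, v = -0.0581, du/dtau = 1.3841, dv/dtau = -0.0749

f(Y) = (du/dtau, dv/dtau, -Gamma^u_ij Y'^i Y'^j, -Gamma^v_ij Y'^i Y'^j) with the Gammas evaluated at the stage position; h = 0.200000; intermediate values shown to 6 dp
step 0: u = -0.5000, v = 0.0000, du/dtau = 1.3750, dv/dtau = -0.1250
step 1:
  k1: at (u, v) = (-0.500000, 0.000000), (du/dtau, dv/dtau) = (1.375000, -0.125000); Gamma_uuu = 0.000000, Gamma_uuv = 0.000000, Gamma_uvv = -1.416667, Gamma_vuu = 0.000000, Gamma_vuv = 0.352941, Gamma_vvv = 0.000000; k1 = (1.375000, -0.125000, 0.022135, 0.121324)
  k2: at (u, v) = (-0.362500, -0.012500), (du/dtau, dv/dtau) = (1.377214, -0.112868); Gamma_uuu = 0.000000, Gamma_uuv = 0.000000, Gamma_uvv = -1.485417, Gamma_vuu = 0.000000, Gamma_vuv = 0.336606, Gamma_vvv = 0.000000; k2 = (1.377214, -0.112868, 0.018923, 0.104646)
  k3: at (u, v) = (-0.362279, -0.011287), (du/dtau, dv/dtau) = (1.376892, -0.114535); Gamma_uuu = 0.000000, Gamma_uuv = 0.000000, Gamma_uvv = -1.485527, Gamma_vuu = 0.000000, Gamma_vuv = 0.336581, Gamma_vvv = 0.000000; k3 = (1.376892, -0.114535, 0.019488, 0.106160)
  k4: at (u, v) = (-0.224622, -0.022907), (du/dtau, dv/dtau) = (1.378898, -0.103768); Gamma_uuu = 0.000000, Gamma_uuv = 0.000000, Gamma_uvv = -1.554356, Gamma_vuu = 0.000000, Gamma_vuv = 0.321677, Gamma_vvv = 0.000000; k4 = (1.378898, -0.103768, 0.016737, 0.092055)
  Y <- Y + (h/6)(k1 + 2k2 + 2k3 + k4): u = -0.2246, v = -0.0228, du/dtau = 1.3789, dv/dtau = -0.1038
step 2:
  k1: at (u, v) = (-0.224596, -0.022786), (du/dtau, dv/dtau) = (1.378856, -0.103834); Gamma_uuu = 0.000000, Gamma_uuv = 0.000000, Gamma_uvv = -1.554368, Gamma_vuu = 0.000000, Gamma_vuv = 0.321674, Gamma_vvv = 0.000000; k1 = (1.378856, -0.103834, 0.016758, 0.092109)
  k2: at (u, v) = (-0.086711, -0.033169), (du/dtau, dv/dtau) = (1.380532, -0.094623); Gamma_uuu = 0.000000, Gamma_uuv = 0.000000, Gamma_uvv = -1.623311, Gamma_vuu = 0.000000, Gamma_vuv = 0.308012, Gamma_vvv = 0.000000; k2 = (1.380532, -0.094623, 0.014534, 0.080471)
  k3: at (u, v) = (-0.086543, -0.032248), (du/dtau, dv/dtau) = (1.380310, -0.095787); Gamma_uuu = 0.000000, Gamma_uuv = 0.000000, Gamma_uvv = -1.623395, Gamma_vuu = 0.000000, Gamma_vuv = 0.307996, Gamma_vvv = 0.000000; k3 = (1.380310, -0.095787, 0.014895, 0.081444)
  k4: at (u, v) = (0.051466, -0.041943), (du/dtau, dv/dtau) = (1.381835, -0.087545); Gamma_uuu = 0.000000, Gamma_uuv = 0.000000, Gamma_uvv = -1.692399, Gamma_vuu = 0.000000, Gamma_vuv = 0.295439, Gamma_vvv = 0.000000; k4 = (1.381835, -0.087545, 0.012971, 0.071480)
  Y <- Y + (h/6)(k1 + 2k2 + 2k3 + k4): u = 0.0515, v = -0.0419, du/dtau = 1.3818, dv/dtau = -0.0876
step 3:
  k1: at (u, v) = (0.051483, -0.041859), (du/dtau, dv/dtau) = (1.381809, -0.087586); Gamma_uuu = 0.000000, Gamma_uuv = 0.000000, Gamma_uvv = -1.692408, Gamma_vuu = 0.000000, Gamma_vuv = 0.295437, Gamma_vvv = 0.000000; k1 = (1.381809, -0.087586, 0.012983, 0.071512)
  k2: at (u, v) = (0.189664, -0.050618), (du/dtau, dv/dtau) = (1.383108, -0.080435); Gamma_uuu = 0.000000, Gamma_uuv = 0.000000, Gamma_uvv = -1.761499, Gamma_vuu = 0.000000, Gamma_vuv = 0.283849, Gamma_vvv = 0.000000; k2 = (1.383108, -0.080435, 0.011397, 0.063157)
  k3: at (u, v) = (0.189794, -0.049903), (du/dtau, dv/dtau) = (1.382949, -0.081271); Gamma_uuu = 0.000000, Gamma_uuv = 0.000000, Gamma_uvv = -1.761563, Gamma_vuu = 0.000000, Gamma_vuv = 0.283839, Gamma_vvv = 0.000000; k3 = (1.382949, -0.081271, 0.011635, 0.063803)
  k4: at (u, v) = (0.328073, -0.058113), (du/dtau, dv/dtau) = (1.384136, -0.074826); Gamma_uuu = 0.000000, Gamma_uuv = 0.000000, Gamma_uvv = -1.830703, Gamma_vuu = 0.000000, Gamma_vuv = 0.273119, Gamma_vvv = 0.000000; k4 = (1.384136, -0.074826, 0.010250, 0.056573)
  Y <- Y + (h/6)(k1 + 2k2 + 2k3 + k4): u = 0.3281, v = -0.0581, du/dtau = 1.3841, dv/dtau = -0.0749


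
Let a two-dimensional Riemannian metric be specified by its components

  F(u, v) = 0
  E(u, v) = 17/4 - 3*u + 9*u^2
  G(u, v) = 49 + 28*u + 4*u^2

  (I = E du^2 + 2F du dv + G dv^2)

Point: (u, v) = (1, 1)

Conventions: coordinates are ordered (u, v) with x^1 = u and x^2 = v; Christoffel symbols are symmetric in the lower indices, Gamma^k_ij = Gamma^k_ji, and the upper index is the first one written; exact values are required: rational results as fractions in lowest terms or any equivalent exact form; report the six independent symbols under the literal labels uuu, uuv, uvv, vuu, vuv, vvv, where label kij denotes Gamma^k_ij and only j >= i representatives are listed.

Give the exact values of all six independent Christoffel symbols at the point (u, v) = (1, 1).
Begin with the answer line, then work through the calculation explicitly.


Answer: Gamma_uuu = 30/41, Gamma_uuv = 0, Gamma_uvv = -72/41, Gamma_vuu = 0, Gamma_vuv = 2/9, Gamma_vvv = 0

E = 41/4, F = 0, G = 81 at the point
E_u = 15, E_v = 0, F_u = 0, F_v = 0, G_u = 36, G_v = 0
EG - F^2 = 3321/4;  g^inv = (4/3321) * [[81, 0], [0, 41/4]]
first-kind symbols [ij,l] = (1/2)(d_i g_jl + d_j g_il - d_l g_ij): [uu,u] = E_u/2 = 15/2, [uu,v] = F_u - E_v/2 = 0, [uv,u] = E_v/2 = 0, [uv,v] = G_u/2 = 18, [vv,u] = F_v - G_u/2 = -18, [vv,v] = G_v/2 = 0
Gamma^u_ij = (G*[ij,u] - F*[ij,v])/(EG - F^2), Gamma^v_ij = (E*[ij,v] - F*[ij,u])/(EG - F^2)


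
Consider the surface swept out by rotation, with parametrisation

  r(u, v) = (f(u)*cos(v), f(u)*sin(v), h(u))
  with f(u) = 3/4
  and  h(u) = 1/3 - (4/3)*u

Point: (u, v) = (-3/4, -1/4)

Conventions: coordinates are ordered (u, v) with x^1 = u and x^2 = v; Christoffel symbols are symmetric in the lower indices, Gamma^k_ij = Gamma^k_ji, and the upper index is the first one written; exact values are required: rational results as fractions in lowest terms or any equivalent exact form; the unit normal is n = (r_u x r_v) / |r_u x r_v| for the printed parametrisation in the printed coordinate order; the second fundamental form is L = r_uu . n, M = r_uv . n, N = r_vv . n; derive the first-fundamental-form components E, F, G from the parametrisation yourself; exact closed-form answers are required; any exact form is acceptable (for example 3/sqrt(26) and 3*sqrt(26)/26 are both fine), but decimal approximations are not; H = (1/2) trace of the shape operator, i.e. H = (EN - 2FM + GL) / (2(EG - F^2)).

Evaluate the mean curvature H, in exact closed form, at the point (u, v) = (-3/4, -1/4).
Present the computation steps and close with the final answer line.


f = 3/4, f' = 0, f'' = 0, h' = -4/3, h'' = 0
E = 16/9, F = 0, G = 9/16; answer radicand W^2 = 16/9
unnormalised second-form numerators: l = 0, m = 0, n = -1; L = l/sqrt(16/9), and similarly M = m/sqrt(W^2), N = n/sqrt(W^2)
H = (E*n - 2*F*m + G*l) / (2*(EG - F^2)*sqrt(W^2)); E*n - 2*F*m + G*l = -16/9, EG - F^2 = 1, so H = (-8/9)/sqrt(16/9)

Answer: H = -2/3
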